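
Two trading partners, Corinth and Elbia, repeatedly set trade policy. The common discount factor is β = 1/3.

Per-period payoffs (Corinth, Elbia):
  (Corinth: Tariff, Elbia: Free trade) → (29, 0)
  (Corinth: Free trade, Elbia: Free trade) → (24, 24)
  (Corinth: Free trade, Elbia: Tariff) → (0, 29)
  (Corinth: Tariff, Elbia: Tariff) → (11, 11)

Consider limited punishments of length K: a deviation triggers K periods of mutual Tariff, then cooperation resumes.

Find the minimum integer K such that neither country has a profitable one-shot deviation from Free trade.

2

Need Σ_{k=1}^{K} β^k ≥ (29−24)/(24−11) = 0.3846 at β = 1/3.
At K = 1 the sum is 0.3333 < 0.3846; at K = 2 it is 0.4444 ≥ 0.3846.
So the minimum punishment length is K = 2.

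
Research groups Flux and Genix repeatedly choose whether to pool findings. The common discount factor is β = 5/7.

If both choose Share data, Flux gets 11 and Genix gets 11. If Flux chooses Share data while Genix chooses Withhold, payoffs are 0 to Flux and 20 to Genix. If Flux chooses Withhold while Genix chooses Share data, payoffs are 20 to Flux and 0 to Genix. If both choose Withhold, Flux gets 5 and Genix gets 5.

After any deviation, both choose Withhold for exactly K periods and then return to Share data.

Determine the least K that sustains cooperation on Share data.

3

IC: β(1−β^K)/(1−β) ≥ (20−11)/(11−5) = 3/2.
With β = 5/7: need 1 − β^K ≥ 3/2·(1−5/7)/(5/7), i.e. β^K ≤ 0.4000.
Since (5/7)^2 = 0.5102 and (5/7)^3 = 0.3644, the smallest such K is 3.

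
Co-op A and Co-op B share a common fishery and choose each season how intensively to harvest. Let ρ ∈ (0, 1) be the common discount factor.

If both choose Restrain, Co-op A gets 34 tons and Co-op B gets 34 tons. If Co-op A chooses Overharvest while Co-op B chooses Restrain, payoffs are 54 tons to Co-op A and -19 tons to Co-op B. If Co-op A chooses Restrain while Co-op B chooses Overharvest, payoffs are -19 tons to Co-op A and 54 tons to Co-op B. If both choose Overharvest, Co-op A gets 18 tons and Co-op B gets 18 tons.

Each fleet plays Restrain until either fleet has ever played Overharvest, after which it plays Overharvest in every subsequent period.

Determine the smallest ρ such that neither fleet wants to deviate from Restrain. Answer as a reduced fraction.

5/9

Under grim trigger the critical discount factor is (T−C)/(T−P) with T = 54, C = 34, P = 18.
ρ* = (54−34)/(54−18) = 20/36 = 5/9.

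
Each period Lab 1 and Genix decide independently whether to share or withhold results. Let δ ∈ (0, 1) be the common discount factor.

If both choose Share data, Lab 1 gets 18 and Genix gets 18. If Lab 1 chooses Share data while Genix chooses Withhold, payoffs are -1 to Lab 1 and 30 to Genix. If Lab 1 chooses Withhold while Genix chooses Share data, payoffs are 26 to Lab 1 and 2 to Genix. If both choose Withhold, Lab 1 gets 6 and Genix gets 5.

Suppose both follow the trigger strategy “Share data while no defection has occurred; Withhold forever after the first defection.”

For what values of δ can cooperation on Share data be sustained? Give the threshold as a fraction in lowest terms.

12/25

Lab 1: cooperation gives 18 each period; deviation gives 26 once then 6 forever.
  18/(1−δ) ≥ 26 + 6δ/(1−δ) ⇒ δ ≥ 8/20 = 2/5.
Genix: cooperation gives 18 each period; deviation gives 30 once then 5 forever.
  δ ≥ 12/25.
Both must hold, so the binding constraint is Genix's: δ ≥ 12/25.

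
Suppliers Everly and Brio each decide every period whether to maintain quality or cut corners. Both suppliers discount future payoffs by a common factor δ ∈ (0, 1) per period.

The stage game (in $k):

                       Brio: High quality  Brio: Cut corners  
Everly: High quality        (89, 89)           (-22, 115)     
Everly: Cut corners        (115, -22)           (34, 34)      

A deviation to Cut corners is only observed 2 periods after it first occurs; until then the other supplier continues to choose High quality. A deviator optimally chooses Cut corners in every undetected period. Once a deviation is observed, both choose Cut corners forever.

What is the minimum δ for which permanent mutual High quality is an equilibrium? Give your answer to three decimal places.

Deviating for the 2 undetected periods gains 115−89 = 26 per period over cooperation, then loses 89−34 = 55 per period forever once punishment starts.
Gain: 26(1 + δ + … + δ^1); loss: 55·δ^2/(1−δ).
No profitable deviation ⇔ 26(1−δ^2) ≤ 55·δ^2, i.e. δ^2 ≥ 26/(26+55) = 26/81.
Hence δ ≥ (26/81)^(1/2) ≈ 0.567.

0.567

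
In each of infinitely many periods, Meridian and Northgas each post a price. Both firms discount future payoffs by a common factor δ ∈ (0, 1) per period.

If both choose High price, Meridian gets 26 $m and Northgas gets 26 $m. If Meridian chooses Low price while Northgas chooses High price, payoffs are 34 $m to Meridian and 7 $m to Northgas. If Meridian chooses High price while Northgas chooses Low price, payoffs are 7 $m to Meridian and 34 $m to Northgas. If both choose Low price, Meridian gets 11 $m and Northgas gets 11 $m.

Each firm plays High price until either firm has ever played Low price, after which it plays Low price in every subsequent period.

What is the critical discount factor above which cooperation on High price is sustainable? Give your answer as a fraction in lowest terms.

Cooperation forever yields 26 each period: 26/(1−δ).
Deviating yields 34 once, then 11 forever: 34 + 11δ/(1−δ).
No profitable deviation requires 26/(1−δ) ≥ 34 + 11δ/(1−δ).
Multiplying by (1−δ): 26 ≥ 34(1−δ) + 11δ = 34 − 23δ.
So 23δ ≥ 8, i.e. δ ≥ 8/23.

8/23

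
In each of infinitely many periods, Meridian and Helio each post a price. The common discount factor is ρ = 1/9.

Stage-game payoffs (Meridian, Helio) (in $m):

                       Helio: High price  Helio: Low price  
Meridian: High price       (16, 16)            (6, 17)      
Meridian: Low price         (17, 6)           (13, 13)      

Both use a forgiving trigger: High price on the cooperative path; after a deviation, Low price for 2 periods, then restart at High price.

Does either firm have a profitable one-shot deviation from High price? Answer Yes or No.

Yes

IC: ρ+…+ρ^2 ≥ (17−16)/(16−13) = 1/3.
At ρ = 1/9: partial sum = 0.1235 < 0.3333. Cooperation not sustainable.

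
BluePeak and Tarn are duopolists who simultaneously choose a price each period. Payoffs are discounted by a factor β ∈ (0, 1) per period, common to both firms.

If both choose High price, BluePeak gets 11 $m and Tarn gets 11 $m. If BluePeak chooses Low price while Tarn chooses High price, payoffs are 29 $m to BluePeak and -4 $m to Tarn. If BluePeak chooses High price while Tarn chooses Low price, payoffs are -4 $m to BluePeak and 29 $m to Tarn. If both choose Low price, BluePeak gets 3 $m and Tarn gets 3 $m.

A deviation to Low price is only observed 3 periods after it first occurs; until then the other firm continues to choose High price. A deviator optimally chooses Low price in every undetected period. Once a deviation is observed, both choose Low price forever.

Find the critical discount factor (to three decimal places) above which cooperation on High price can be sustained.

0.885

The best deviation is to choose Low price for all 3 undetected periods, earning 29 each, then 3 forever once detected.
Deviation value: 29(1−β^3)/(1−β) + 3β^3/(1−β); cooperation value: 11/(1−β).
IC: 11 ≥ 29(1−β^3) + 3β^3 = 29 − 26β^3.
So β^3 ≥ 18/26 = 9/13, giving β ≥ (9/13)^(1/3) ≈ 0.885.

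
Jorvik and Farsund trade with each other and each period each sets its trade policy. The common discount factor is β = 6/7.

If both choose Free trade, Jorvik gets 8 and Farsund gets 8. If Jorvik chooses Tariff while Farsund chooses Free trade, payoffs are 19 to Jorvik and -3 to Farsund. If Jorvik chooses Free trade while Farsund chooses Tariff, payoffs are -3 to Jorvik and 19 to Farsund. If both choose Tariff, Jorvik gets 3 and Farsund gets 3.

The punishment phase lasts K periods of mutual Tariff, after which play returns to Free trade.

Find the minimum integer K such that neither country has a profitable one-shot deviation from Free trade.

IC: β(1−β^K)/(1−β) ≥ (19−8)/(8−3) = 11/5.
With β = 6/7: need 1 − β^K ≥ 11/5·(1−6/7)/(6/7), i.e. β^K ≤ 0.6333.
Since (6/7)^2 = 0.7347 and (6/7)^3 = 0.6297, the smallest such K is 3.

3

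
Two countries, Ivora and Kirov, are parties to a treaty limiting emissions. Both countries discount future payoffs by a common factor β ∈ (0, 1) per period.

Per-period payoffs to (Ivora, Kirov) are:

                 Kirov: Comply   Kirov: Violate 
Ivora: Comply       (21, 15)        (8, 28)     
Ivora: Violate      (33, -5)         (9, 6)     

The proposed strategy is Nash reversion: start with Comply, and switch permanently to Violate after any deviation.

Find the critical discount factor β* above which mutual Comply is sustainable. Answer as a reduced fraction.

13/22

Ivora's threshold: (33−21)/(33−9) = 1/2.
Kirov's threshold: (28−15)/(28−6) = 13/22.
1/2 < 13/22, so Kirov binds and β* = 13/22.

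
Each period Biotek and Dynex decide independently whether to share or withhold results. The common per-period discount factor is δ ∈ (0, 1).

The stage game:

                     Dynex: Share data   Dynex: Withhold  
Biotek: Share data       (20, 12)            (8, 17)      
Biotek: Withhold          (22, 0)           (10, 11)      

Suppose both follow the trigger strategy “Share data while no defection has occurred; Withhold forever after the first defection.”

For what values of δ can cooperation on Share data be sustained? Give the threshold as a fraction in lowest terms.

5/6

Biotek: cooperation gives 20 each period; deviation gives 22 once then 10 forever.
  20/(1−δ) ≥ 22 + 10δ/(1−δ) ⇒ δ ≥ 2/12 = 1/6.
Dynex: cooperation gives 12 each period; deviation gives 17 once then 11 forever.
  δ ≥ 5/6.
Both must hold, so the binding constraint is Dynex's: δ ≥ 5/6.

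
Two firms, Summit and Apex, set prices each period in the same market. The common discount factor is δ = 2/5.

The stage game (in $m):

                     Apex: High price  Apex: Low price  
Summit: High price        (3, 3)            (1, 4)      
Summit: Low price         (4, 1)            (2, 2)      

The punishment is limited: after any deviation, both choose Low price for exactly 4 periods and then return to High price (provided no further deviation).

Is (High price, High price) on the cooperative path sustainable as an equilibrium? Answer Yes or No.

No

Comparing payoff streams over the 5 periods until play realigns: cooperate → 3(1+δ+…+δ^4); deviate → 4 + 2(δ+…+δ^4).
Cooperation is sustained iff (3−2)(δ+…+δ^4) ≥ 4−3.
δ+…+δ^4 = 2/5·(1−(2/5)^4)/(1−2/5) = 0.6496, and (4−3)/(3−2) = 1.0000.
0.6496 < 1.0000, so cooperation is not sustainable.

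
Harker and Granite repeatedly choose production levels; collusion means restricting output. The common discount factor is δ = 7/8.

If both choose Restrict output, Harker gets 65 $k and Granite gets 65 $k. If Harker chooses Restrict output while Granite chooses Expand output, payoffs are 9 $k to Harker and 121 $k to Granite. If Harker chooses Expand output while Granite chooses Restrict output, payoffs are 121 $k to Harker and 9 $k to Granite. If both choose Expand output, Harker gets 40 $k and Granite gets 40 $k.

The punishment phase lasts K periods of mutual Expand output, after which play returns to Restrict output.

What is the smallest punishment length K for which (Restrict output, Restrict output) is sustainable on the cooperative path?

IC: δ(1−δ^K)/(1−δ) ≥ (121−65)/(65−40) = 56/25.
With δ = 7/8: need 1 − δ^K ≥ 56/25·(1−7/8)/(7/8), i.e. δ^K ≤ 0.6800.
Since (7/8)^2 = 0.7656 and (7/8)^3 = 0.6699, the smallest such K is 3.

3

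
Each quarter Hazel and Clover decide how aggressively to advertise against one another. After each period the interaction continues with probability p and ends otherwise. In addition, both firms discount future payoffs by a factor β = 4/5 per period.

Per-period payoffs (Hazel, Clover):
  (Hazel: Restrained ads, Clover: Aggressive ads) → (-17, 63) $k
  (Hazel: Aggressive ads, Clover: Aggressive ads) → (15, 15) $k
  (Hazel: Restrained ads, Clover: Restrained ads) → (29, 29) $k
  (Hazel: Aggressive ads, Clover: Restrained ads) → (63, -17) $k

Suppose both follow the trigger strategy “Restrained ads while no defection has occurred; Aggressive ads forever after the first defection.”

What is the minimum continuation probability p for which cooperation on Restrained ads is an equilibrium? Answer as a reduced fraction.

Expected continuation weight on next period's payoff is β·p = 4/5·p, which plays the role of the discount factor.
Cooperation requires 4/5·p ≥ (63−29)/(63−15) = 17/24, hence p ≥ 85/96.

85/96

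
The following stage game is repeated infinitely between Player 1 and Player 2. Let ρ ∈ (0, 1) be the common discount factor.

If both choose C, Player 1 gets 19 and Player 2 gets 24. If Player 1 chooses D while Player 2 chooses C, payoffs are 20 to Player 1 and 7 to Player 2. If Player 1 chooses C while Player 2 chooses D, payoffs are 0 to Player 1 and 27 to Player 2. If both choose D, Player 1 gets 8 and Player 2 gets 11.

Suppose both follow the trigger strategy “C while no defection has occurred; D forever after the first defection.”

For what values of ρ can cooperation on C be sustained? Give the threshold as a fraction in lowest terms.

3/16

Player 1: cooperation gives 19 each period; deviation gives 20 once then 8 forever.
  19/(1−ρ) ≥ 20 + 8ρ/(1−ρ) ⇒ ρ ≥ 1/12.
Player 2: cooperation gives 24 each period; deviation gives 27 once then 11 forever.
  ρ ≥ 3/16.
Both must hold, so the binding constraint is Player 2's: ρ ≥ 3/16.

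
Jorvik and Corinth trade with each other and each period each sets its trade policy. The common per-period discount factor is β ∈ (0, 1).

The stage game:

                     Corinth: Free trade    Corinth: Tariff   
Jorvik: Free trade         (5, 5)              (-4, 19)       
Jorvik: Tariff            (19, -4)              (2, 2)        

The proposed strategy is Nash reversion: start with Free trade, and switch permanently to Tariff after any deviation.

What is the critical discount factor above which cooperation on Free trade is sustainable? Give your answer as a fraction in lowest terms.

14/17

5/(1−β) ≥ 19 + 2β/(1−β)
5 ≥ 19 − 17β
β ≥ 14/17.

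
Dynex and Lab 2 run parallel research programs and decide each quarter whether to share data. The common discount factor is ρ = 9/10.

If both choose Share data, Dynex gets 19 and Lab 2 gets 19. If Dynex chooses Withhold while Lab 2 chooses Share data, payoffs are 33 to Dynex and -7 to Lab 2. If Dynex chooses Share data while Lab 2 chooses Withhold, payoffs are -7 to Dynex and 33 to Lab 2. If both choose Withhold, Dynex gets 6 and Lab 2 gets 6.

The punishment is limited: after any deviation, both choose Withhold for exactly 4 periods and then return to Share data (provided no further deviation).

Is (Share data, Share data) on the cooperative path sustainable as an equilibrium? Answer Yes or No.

Comparing payoff streams over the 5 periods until play realigns: cooperate → 19(1+ρ+…+ρ^4); deviate → 33 + 6(ρ+…+ρ^4).
Cooperation is sustained iff (19−6)(ρ+…+ρ^4) ≥ 33−19.
ρ+…+ρ^4 = 9/10·(1−(9/10)^4)/(1−9/10) = 3.0951, and (33−19)/(19−6) = 1.0769.
3.0951 ≥ 1.0769, so cooperation is sustainable.

Yes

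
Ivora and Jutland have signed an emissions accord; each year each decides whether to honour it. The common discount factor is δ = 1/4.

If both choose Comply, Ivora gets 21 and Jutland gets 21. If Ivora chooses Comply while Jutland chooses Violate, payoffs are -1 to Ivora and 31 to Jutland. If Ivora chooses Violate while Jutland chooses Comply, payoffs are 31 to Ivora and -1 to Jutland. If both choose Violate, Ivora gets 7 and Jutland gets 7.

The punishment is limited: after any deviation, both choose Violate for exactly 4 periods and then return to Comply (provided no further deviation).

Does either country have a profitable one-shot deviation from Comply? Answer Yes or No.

Yes

Comparing payoff streams over the 5 periods until play realigns: cooperate → 21(1+δ+…+δ^4); deviate → 31 + 7(δ+…+δ^4).
Cooperation is sustained iff (21−7)(δ+…+δ^4) ≥ 31−21.
δ+…+δ^4 = 1/4·(1−(1/4)^4)/(1−1/4) = 0.3320, and (31−21)/(21−7) = 0.7143.
0.3320 < 0.7143, so cooperation is not sustainable.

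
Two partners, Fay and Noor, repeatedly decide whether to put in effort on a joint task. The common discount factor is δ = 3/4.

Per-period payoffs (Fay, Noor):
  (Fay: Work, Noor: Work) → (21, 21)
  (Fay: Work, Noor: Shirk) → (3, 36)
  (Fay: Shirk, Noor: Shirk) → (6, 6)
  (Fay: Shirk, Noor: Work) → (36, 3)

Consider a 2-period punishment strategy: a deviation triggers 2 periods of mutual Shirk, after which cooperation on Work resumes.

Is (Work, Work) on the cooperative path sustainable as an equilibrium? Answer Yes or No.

Comparing payoff streams over the 3 periods until play realigns: cooperate → 21(1+δ+…+δ^2); deviate → 36 + 6(δ+…+δ^2).
Cooperation is sustained iff (21−6)(δ+…+δ^2) ≥ 36−21.
δ+…+δ^2 = 3/4·(1−(3/4)^2)/(1−3/4) = 1.3125, and (36−21)/(21−6) = 1.0000.
1.3125 ≥ 1.0000, so cooperation is sustainable.

Yes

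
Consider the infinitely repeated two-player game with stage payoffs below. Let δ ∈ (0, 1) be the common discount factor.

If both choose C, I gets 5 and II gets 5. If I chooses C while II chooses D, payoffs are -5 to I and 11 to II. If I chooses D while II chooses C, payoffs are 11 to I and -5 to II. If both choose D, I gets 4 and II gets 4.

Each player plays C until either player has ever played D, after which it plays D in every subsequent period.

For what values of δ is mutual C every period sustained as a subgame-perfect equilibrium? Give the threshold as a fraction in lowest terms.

6/7

5/(1−δ) ≥ 11 + 4δ/(1−δ)
5 ≥ 11 − 7δ
δ ≥ 6/7.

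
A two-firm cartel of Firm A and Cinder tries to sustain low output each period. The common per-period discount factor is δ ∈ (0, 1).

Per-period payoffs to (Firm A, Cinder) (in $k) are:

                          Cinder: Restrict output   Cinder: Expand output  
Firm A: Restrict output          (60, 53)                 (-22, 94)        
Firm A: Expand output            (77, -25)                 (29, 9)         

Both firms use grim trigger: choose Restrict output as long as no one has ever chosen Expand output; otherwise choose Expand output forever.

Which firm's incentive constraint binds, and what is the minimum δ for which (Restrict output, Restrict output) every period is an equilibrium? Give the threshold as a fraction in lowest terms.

Cinder; δ ≥ 41/85

For Firm A: deviation gain 77−60 = 17, per-period punishment loss 60−29 = 31. IC gives δ ≥ 17/48.
For Cinder: gain 41, loss 44 per period, so δ ≥ 41/85.
The tighter constraint is Cinder's, so cooperation needs δ ≥ 41/85.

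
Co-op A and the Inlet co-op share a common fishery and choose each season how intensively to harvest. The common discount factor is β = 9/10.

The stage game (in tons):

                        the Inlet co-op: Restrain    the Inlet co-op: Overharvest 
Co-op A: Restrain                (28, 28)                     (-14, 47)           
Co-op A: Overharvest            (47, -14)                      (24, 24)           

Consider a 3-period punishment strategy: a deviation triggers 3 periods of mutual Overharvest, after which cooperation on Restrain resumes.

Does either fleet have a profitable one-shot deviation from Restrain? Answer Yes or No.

Yes

Comparing payoff streams over the 4 periods until play realigns: cooperate → 28(1+β+…+β^3); deviate → 47 + 24(β+…+β^3).
Cooperation is sustained iff (28−24)(β+…+β^3) ≥ 47−28.
β+…+β^3 = 9/10·(1−(9/10)^3)/(1−9/10) = 2.4390, and (47−28)/(28−24) = 4.7500.
2.4390 < 4.7500, so cooperation is not sustainable.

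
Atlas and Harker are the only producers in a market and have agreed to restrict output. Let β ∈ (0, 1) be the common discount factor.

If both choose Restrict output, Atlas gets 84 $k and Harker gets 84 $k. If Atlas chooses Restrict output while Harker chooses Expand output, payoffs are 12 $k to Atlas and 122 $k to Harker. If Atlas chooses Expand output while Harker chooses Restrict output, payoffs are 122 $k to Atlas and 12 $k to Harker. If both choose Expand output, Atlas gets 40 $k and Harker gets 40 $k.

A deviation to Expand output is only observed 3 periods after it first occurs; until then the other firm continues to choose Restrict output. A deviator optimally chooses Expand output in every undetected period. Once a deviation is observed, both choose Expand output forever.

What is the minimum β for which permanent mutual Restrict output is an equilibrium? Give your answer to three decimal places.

0.774

The best deviation is to choose Expand output for all 3 undetected periods, earning 122 each, then 40 forever once detected.
Deviation value: 122(1−β^3)/(1−β) + 40β^3/(1−β); cooperation value: 84/(1−β).
IC: 84 ≥ 122(1−β^3) + 40β^3 = 122 − 82β^3.
So β^3 ≥ 38/82 = 19/41, giving β ≥ (19/41)^(1/3) ≈ 0.774.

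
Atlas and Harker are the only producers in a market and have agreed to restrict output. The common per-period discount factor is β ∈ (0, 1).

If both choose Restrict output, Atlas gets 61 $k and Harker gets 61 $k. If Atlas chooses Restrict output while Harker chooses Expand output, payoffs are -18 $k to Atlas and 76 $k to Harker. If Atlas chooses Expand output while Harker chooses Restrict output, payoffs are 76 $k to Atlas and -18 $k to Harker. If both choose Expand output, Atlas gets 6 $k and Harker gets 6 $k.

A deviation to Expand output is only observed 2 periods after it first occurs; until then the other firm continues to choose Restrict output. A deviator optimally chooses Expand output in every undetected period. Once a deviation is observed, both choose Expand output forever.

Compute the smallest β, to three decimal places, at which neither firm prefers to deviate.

Deviating for the 2 undetected periods gains 76−61 = 15 per period over cooperation, then loses 61−6 = 55 per period forever once punishment starts.
Gain: 15(1 + β + … + β^1); loss: 55·β^2/(1−β).
No profitable deviation ⇔ 15(1−β^2) ≤ 55·β^2, i.e. β^2 ≥ 15/(15+55) = 3/14.
Hence β ≥ (3/14)^(1/2) ≈ 0.463.

0.463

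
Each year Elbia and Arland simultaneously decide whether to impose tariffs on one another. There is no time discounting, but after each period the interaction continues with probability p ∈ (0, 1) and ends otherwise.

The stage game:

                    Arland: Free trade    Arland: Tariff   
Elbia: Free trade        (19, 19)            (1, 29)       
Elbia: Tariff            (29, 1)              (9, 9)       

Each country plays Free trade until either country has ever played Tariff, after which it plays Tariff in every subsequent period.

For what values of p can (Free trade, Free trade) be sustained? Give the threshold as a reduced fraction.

1/2

Expected cooperation value is 19 + p·19 + p²·19 + … = 19/(1−p); deviation gives 29 + p·9/(1−p).
19 ≥ 29(1−p) + 9p ⇒ 20p ≥ 10 ⇒ p ≥ 10/20 = 1/2.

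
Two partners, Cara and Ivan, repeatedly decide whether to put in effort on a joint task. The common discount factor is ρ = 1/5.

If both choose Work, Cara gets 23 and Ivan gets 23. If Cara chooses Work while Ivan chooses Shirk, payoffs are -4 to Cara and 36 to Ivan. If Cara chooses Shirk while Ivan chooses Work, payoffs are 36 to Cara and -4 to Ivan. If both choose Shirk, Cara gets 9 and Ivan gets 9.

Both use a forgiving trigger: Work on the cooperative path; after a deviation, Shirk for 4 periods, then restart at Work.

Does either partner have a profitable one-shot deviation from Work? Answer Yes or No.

Yes

Comparing payoff streams over the 5 periods until play realigns: cooperate → 23(1+ρ+…+ρ^4); deviate → 36 + 9(ρ+…+ρ^4).
Cooperation is sustained iff (23−9)(ρ+…+ρ^4) ≥ 36−23.
ρ+…+ρ^4 = 1/5·(1−(1/5)^4)/(1−1/5) = 0.2496, and (36−23)/(23−9) = 0.9286.
0.2496 < 0.9286, so cooperation is not sustainable.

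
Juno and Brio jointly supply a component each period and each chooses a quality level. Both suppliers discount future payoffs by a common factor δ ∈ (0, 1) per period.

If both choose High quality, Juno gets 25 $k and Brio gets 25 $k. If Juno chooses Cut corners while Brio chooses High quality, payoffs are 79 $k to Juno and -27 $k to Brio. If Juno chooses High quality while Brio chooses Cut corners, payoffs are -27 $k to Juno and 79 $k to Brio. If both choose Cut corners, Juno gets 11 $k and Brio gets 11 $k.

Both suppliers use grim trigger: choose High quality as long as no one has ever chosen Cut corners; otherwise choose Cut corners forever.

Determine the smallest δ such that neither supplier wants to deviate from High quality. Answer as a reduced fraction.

27/34

One-period gain from deviating is 79 − 25 = 54. The loss is 25 − 11 = 14 in every subsequent period, with present value 14·δ/(1−δ).
Deviation is unprofitable when 14·δ/(1−δ) ≥ 54, i.e. δ/(1−δ) ≥ 27/7.
Equivalently δ ≥ 54/(54+14) = 27/34.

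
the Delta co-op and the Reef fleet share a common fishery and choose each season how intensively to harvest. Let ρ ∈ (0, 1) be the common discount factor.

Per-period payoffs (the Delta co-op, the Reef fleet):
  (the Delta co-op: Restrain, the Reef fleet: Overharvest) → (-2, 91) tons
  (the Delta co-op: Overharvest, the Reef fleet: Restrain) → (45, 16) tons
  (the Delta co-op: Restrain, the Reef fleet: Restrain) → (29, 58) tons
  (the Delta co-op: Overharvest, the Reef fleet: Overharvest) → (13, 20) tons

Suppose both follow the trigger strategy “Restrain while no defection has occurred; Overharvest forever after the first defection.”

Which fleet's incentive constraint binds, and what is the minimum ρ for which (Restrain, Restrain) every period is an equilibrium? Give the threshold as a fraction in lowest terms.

the Delta co-op; ρ ≥ 1/2

For the Delta co-op: deviation gain 45−29 = 16, per-period punishment loss 29−13 = 16. IC gives ρ ≥ 16/32 = 1/2.
For the Reef fleet: gain 33, loss 38 per period, so ρ ≥ 33/71.
The tighter constraint is the Delta co-op's, so cooperation needs ρ ≥ 1/2.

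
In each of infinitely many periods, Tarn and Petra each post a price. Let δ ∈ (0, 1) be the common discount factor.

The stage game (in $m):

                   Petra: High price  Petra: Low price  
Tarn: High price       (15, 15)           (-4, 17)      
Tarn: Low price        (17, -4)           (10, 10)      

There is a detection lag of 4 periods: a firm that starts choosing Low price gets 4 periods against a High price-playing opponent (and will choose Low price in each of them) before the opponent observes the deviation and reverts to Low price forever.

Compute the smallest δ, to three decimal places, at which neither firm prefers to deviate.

Deviating for the 4 undetected periods gains 17−15 = 2 per period over cooperation, then loses 15−10 = 5 per period forever once punishment starts.
Gain: 2(1 + δ + … + δ^3); loss: 5·δ^4/(1−δ).
No profitable deviation ⇔ 2(1−δ^4) ≤ 5·δ^4, i.e. δ^4 ≥ 2/(2+5) = 2/7.
Hence δ ≥ (2/7)^(1/4) ≈ 0.731.

0.731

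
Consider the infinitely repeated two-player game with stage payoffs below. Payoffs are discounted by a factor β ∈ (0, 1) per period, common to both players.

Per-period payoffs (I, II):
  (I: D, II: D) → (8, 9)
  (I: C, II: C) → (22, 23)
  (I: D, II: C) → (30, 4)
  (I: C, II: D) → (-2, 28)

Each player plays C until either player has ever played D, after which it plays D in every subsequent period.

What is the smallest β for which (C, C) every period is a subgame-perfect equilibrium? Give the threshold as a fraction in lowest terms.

I's threshold: (30−22)/(30−8) = 4/11.
II's threshold: (28−23)/(28−9) = 5/19.
4/11 > 5/19, so I binds and β* = 4/11.

4/11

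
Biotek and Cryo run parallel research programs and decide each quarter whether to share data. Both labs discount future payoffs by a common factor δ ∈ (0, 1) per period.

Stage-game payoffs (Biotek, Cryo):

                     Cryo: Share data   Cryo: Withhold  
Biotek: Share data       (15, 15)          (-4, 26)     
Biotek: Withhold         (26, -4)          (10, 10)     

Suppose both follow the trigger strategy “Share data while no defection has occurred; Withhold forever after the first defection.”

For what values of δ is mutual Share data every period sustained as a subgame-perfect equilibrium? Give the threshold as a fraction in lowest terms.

15/(1−δ) ≥ 26 + 10δ/(1−δ)
15 ≥ 26 − 16δ
δ ≥ 11/16.

11/16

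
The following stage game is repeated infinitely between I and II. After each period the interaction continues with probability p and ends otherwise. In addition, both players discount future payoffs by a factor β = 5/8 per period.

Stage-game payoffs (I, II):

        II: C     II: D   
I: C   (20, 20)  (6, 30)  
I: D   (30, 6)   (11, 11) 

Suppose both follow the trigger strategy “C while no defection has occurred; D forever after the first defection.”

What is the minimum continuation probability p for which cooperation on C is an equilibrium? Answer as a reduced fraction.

With continuation probability p and discount β, the effective per-period discount factor is βp.
Grim-trigger IC: βp ≥ (30−20)/(30−11) = 10/19.
So p ≥ (10/19)/(5/8) = 16/19.

16/19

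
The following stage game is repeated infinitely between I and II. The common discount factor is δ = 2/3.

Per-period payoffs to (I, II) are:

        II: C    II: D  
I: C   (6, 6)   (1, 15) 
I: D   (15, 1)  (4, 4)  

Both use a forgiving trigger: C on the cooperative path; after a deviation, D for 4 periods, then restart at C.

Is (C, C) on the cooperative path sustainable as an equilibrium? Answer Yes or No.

A one-shot deviation gives 15 now, then 4 for 4 periods, then back to 6.
Gain from deviating: (15−6) today; loss: (6−4) in each of the next 4 periods.
No-deviation condition: (6−4)(δ+…+δ^4) ≥ 15−6, i.e. δ+…+δ^4 ≥ 9/2.
At δ = 2/3: δ+…+δ^4 = 1.6049 < 4.5000.
So cooperation is not sustainable.

No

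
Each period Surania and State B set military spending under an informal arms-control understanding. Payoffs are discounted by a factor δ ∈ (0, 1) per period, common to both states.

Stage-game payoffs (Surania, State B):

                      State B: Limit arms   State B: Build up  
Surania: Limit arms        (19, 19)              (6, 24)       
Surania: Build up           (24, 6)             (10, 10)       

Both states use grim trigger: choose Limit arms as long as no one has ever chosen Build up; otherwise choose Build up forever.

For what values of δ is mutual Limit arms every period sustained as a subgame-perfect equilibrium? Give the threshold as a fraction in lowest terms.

5/14

Under grim trigger the critical discount factor is (T−C)/(T−P) with T = 24, C = 19, P = 10.
δ* = (24−19)/(24−10) = 5/14.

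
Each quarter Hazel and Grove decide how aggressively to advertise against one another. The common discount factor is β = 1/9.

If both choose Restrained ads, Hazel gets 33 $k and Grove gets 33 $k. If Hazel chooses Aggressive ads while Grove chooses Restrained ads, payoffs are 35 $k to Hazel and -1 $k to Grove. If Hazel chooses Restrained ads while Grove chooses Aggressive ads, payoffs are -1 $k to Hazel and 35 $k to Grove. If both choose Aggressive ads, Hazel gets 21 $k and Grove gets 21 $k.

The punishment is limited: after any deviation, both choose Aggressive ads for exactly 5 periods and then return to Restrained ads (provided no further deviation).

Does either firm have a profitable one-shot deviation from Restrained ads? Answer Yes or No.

Yes

Comparing payoff streams over the 6 periods until play realigns: cooperate → 33(1+β+…+β^5); deviate → 35 + 21(β+…+β^5).
Cooperation is sustained iff (33−21)(β+…+β^5) ≥ 35−33.
β+…+β^5 = 1/9·(1−(1/9)^5)/(1−1/9) = 0.1250, and (35−33)/(33−21) = 0.1667.
0.1250 < 0.1667, so cooperation is not sustainable.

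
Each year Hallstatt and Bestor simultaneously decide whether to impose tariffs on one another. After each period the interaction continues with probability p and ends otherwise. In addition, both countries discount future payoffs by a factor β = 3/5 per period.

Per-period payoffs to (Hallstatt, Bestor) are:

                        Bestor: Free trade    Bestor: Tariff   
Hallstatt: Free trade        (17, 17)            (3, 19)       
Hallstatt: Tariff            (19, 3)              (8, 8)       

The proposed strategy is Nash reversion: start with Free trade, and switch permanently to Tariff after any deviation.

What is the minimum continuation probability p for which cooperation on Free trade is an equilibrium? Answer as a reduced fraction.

10/33

Expected continuation weight on next period's payoff is β·p = 3/5·p, which plays the role of the discount factor.
Cooperation requires 3/5·p ≥ (19−17)/(19−8) = 2/11, hence p ≥ 10/33.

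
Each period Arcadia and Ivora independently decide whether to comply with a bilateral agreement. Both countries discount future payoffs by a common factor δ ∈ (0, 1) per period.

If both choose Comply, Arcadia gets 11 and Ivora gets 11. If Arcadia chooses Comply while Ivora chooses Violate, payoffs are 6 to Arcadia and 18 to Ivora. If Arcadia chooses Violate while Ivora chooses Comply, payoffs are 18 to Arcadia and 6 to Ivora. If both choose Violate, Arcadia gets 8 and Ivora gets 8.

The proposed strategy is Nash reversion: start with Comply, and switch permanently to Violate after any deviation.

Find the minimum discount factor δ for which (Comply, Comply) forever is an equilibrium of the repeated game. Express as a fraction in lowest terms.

11/(1−δ) ≥ 18 + 8δ/(1−δ)
11 ≥ 18 − 10δ
δ ≥ 7/10.

7/10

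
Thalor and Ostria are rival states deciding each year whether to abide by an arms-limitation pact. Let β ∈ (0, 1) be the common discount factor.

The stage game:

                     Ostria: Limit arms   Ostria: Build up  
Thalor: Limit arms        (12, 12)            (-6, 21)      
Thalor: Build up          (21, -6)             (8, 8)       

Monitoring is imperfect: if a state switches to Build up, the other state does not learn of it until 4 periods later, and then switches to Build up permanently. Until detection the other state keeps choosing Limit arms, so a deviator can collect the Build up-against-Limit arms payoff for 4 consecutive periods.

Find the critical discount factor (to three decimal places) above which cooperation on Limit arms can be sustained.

A deviator earns 21 for 4 periods, then 8 forever; cooperating earns 12 forever. Multiplying the IC by (1−β):
12 ≥ 21(1−β^4) + 8β^4, so 13·β^4 ≥ 9 and β^4 ≥ 9/13.
β ≥ (9/13)^(1/4) ≈ 0.912.

0.912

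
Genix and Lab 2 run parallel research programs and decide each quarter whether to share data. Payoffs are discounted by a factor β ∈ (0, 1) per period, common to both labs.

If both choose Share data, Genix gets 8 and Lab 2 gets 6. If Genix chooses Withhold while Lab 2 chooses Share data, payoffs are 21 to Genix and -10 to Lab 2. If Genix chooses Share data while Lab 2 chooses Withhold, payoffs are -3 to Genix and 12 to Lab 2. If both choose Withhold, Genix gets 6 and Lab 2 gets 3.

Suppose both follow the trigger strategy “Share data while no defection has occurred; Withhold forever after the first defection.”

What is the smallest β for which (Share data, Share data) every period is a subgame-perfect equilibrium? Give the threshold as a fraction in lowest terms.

Genix's threshold: (21−8)/(21−6) = 13/15.
Lab 2's threshold: (12−6)/(12−3) = 2/3.
13/15 > 2/3, so Genix binds and β* = 13/15.

13/15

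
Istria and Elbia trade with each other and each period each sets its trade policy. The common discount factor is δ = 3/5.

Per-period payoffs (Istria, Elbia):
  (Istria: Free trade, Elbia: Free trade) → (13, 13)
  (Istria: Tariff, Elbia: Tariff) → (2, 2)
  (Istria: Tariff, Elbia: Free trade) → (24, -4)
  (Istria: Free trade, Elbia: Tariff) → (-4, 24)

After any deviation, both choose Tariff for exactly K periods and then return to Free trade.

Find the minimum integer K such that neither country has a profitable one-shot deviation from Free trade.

Need Σ_{k=1}^{K} δ^k ≥ (24−13)/(13−2) = 1.0000 at δ = 3/5.
At K = 2 the sum is 0.9600 < 1.0000; at K = 3 it is 1.1760 ≥ 1.0000.
So the minimum punishment length is K = 3.

3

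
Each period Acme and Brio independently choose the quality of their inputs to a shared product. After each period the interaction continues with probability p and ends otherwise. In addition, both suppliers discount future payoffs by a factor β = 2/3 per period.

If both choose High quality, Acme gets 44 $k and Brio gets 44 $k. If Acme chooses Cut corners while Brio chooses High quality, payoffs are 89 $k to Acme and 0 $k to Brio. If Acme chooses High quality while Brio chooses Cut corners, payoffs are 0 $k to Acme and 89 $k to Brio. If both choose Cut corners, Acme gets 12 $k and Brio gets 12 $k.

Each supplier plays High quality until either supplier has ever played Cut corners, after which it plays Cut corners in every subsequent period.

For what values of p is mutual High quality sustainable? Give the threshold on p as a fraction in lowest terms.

135/154

Expected continuation weight on next period's payoff is β·p = 2/3·p, which plays the role of the discount factor.
Cooperation requires 2/3·p ≥ (89−44)/(89−12) = 45/77, hence p ≥ 135/154.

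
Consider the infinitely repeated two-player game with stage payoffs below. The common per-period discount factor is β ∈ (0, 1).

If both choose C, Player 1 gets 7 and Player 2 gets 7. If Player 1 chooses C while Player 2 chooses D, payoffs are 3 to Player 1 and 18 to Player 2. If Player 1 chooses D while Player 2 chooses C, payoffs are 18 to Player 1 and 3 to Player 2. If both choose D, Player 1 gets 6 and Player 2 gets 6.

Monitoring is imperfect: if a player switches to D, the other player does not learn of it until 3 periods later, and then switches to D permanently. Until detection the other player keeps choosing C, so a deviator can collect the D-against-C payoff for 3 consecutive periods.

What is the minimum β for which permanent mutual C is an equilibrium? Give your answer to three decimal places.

The best deviation is to choose D for all 3 undetected periods, earning 18 each, then 6 forever once detected.
Deviation value: 18(1−β^3)/(1−β) + 6β^3/(1−β); cooperation value: 7/(1−β).
IC: 7 ≥ 18(1−β^3) + 6β^3 = 18 − 12β^3.
So β^3 ≥ 11/12, giving β ≥ (11/12)^(1/3) ≈ 0.971.

0.971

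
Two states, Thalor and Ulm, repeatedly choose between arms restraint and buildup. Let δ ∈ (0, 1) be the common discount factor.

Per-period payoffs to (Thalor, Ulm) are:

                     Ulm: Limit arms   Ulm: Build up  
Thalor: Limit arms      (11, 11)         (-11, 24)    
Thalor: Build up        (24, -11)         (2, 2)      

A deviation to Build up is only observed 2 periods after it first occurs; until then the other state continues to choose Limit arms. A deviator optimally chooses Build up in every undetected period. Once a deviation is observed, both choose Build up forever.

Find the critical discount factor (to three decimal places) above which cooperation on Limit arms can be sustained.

Deviating for the 2 undetected periods gains 24−11 = 13 per period over cooperation, then loses 11−2 = 9 per period forever once punishment starts.
Gain: 13(1 + δ + … + δ^1); loss: 9·δ^2/(1−δ).
No profitable deviation ⇔ 13(1−δ^2) ≤ 9·δ^2, i.e. δ^2 ≥ 13/(13+9) = 13/22.
Hence δ ≥ (13/22)^(1/2) ≈ 0.769.

0.769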